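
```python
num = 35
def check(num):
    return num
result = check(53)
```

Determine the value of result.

Step 1: Global num = 35.
Step 2: check(53) takes parameter num = 53, which shadows the global.
Step 3: result = 53

The answer is 53.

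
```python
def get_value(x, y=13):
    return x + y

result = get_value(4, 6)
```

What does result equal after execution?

Step 1: get_value(4, 6) overrides default y with 6.
Step 2: Returns 4 + 6 = 10.
Step 3: result = 10

The answer is 10.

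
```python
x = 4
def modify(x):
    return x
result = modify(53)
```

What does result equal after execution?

Step 1: Global x = 4.
Step 2: modify(53) takes parameter x = 53, which shadows the global.
Step 3: result = 53

The answer is 53.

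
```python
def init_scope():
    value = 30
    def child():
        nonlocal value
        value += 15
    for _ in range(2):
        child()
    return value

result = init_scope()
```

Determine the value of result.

Step 1: value = 30.
Step 2: child() is called 2 times in a loop, each adding 15 via nonlocal.
Step 3: value = 30 + 15 * 2 = 60

The answer is 60.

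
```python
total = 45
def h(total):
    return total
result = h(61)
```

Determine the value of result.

Step 1: Global total = 45.
Step 2: h(61) takes parameter total = 61, which shadows the global.
Step 3: result = 61

The answer is 61.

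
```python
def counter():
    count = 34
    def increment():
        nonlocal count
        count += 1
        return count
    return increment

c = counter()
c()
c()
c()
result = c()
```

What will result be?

Step 1: counter() creates closure with count = 34.
Step 2: Each c() call increments count via nonlocal. After 4 calls: 34 + 4 = 38.
Step 3: result = 38

The answer is 38.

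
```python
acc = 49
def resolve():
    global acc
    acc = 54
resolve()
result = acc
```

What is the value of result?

Step 1: acc = 49 globally.
Step 2: resolve() declares global acc and sets it to 54.
Step 3: After resolve(), global acc = 54. result = 54

The answer is 54.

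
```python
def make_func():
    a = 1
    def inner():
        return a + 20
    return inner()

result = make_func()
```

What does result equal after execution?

Step 1: make_func() defines a = 1.
Step 2: inner() reads a = 1 from enclosing scope, returns 1 + 20 = 21.
Step 3: result = 21

The answer is 21.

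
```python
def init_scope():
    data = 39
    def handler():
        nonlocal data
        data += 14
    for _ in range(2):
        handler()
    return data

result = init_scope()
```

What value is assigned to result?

Step 1: data = 39.
Step 2: handler() is called 2 times in a loop, each adding 14 via nonlocal.
Step 3: data = 39 + 14 * 2 = 67

The answer is 67.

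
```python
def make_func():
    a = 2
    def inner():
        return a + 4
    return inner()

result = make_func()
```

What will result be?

Step 1: make_func() defines a = 2.
Step 2: inner() reads a = 2 from enclosing scope, returns 2 + 4 = 6.
Step 3: result = 6

The answer is 6.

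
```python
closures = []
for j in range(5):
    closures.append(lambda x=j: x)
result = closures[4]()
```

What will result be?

Step 1: Default argument x=j captures j's value at each iteration.
Step 2: closures[4] captured x = 4 when j was 4.
Step 3: result = 4

The answer is 4.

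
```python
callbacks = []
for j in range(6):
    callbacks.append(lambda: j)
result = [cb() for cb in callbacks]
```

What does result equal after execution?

Step 1: All 6 lambdas share the same variable j.
Step 2: After the loop, j = 5.
Step 3: Each call returns 5. result = [5, 5, 5, 5, 5, 5]

The answer is [5, 5, 5, 5, 5, 5].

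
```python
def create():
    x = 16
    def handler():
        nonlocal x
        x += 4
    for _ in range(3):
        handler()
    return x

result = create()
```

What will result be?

Step 1: x = 16.
Step 2: handler() is called 3 times in a loop, each adding 4 via nonlocal.
Step 3: x = 16 + 4 * 3 = 28

The answer is 28.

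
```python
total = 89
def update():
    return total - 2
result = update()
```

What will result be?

Step 1: total = 89 is defined globally.
Step 2: update() looks up total from global scope = 89, then computes 89 - 2 = 87.
Step 3: result = 87

The answer is 87.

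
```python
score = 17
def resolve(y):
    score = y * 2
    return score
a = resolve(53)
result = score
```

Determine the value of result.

Step 1: Global score = 17.
Step 2: resolve(53) creates local score = 53 * 2 = 106.
Step 3: Global score unchanged because no global keyword. result = 17

The answer is 17.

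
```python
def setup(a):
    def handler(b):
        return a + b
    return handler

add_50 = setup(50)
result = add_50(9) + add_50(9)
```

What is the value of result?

Step 1: add_50 captures a = 50.
Step 2: add_50(9) = 50 + 9 = 59, called twice.
Step 3: result = 59 + 59 = 118

The answer is 118.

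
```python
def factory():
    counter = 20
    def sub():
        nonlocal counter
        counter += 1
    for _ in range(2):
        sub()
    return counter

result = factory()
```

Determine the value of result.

Step 1: counter = 20.
Step 2: sub() is called 2 times in a loop, each adding 1 via nonlocal.
Step 3: counter = 20 + 1 * 2 = 22

The answer is 22.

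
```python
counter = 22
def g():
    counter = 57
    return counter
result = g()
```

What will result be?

Step 1: Global counter = 22.
Step 2: g() creates local counter = 57, shadowing the global.
Step 3: Returns local counter = 57. result = 57

The answer is 57.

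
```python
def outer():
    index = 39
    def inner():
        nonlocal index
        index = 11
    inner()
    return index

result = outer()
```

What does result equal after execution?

Step 1: outer() sets index = 39.
Step 2: inner() uses nonlocal to reassign index = 11.
Step 3: result = 11

The answer is 11.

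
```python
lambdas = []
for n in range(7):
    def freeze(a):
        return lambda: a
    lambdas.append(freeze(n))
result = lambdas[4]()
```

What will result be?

Step 1: freeze(n) creates a new scope capturing a = n at call time.
Step 2: lambdas[4] = freeze(4), so its lambda captures a = 4.
Step 3: result = 4 (closure factory fixes late binding)

The answer is 4.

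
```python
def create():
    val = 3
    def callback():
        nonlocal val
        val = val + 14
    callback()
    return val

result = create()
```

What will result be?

Step 1: create() sets val = 3.
Step 2: callback() uses nonlocal to modify val in create's scope: val = 3 + 14 = 17.
Step 3: create() returns the modified val = 17

The answer is 17.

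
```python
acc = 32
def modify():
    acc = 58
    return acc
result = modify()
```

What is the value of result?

Step 1: Global acc = 32.
Step 2: modify() creates local acc = 58, shadowing the global.
Step 3: Returns local acc = 58. result = 58

The answer is 58.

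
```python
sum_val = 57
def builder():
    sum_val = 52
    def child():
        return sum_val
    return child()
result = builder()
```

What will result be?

Step 1: sum_val = 57 globally, but builder() defines sum_val = 52 locally.
Step 2: child() looks up sum_val. Not in local scope, so checks enclosing scope (builder) and finds sum_val = 52.
Step 3: result = 52

The answer is 52.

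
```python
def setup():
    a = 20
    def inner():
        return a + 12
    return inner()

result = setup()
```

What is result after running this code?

Step 1: setup() defines a = 20.
Step 2: inner() reads a = 20 from enclosing scope, returns 20 + 12 = 32.
Step 3: result = 32

The answer is 32.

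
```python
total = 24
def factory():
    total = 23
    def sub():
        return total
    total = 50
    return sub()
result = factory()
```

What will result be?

Step 1: factory() sets total = 23, then later total = 50.
Step 2: sub() is called after total is reassigned to 50. Closures capture variables by reference, not by value.
Step 3: result = 50

The answer is 50.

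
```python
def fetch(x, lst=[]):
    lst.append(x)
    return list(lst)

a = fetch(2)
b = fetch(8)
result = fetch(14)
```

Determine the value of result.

Step 1: Default list is shared. list() creates copies for return values.
Step 2: Internal list grows: [2] -> [2, 8] -> [2, 8, 14].
Step 3: result = [2, 8, 14]

The answer is [2, 8, 14].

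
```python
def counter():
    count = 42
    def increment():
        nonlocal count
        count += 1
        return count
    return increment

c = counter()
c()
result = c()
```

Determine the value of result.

Step 1: counter() creates closure with count = 42.
Step 2: Each c() call increments count via nonlocal. After 2 calls: 42 + 2 = 44.
Step 3: result = 44

The answer is 44.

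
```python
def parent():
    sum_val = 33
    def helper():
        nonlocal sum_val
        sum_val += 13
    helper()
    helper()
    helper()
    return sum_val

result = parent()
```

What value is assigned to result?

Step 1: sum_val starts at 33.
Step 2: helper() is called 3 times, each adding 13.
Step 3: sum_val = 33 + 13 * 3 = 72

The answer is 72.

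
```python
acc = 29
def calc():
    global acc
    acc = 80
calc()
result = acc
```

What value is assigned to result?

Step 1: acc = 29 globally.
Step 2: calc() declares global acc and sets it to 80.
Step 3: After calc(), global acc = 80. result = 80

The answer is 80.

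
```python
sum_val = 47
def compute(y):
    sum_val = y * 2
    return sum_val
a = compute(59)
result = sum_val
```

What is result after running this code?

Step 1: Global sum_val = 47.
Step 2: compute(59) creates local sum_val = 59 * 2 = 118.
Step 3: Global sum_val unchanged because no global keyword. result = 47

The answer is 47.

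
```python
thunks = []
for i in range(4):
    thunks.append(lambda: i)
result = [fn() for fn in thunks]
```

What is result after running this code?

Step 1: All 4 lambdas share the same variable i.
Step 2: After the loop, i = 3.
Step 3: Each call returns 3. result = [3, 3, 3, 3]

The answer is [3, 3, 3, 3].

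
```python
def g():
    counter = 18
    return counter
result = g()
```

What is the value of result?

Step 1: g() defines counter = 18 in its local scope.
Step 2: return counter finds the local variable counter = 18.
Step 3: result = 18

The answer is 18.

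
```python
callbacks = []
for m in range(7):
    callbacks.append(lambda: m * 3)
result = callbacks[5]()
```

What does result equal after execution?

Step 1: All lambdas reference the same variable m (late binding).
Step 2: After the loop, m = 6. Every lambda returns m * 3.
Step 3: callbacks[5]() = 6 * 3 = 18

The answer is 18.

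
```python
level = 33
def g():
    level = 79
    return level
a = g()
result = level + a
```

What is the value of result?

Step 1: Global level = 33. g() returns local level = 79.
Step 2: a = 79. Global level still = 33.
Step 3: result = 33 + 79 = 112

The answer is 112.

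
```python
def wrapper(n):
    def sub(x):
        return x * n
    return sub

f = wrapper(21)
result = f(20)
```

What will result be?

Step 1: wrapper(21) creates a closure capturing n = 21.
Step 2: f(20) computes 20 * 21 = 420.
Step 3: result = 420

The answer is 420.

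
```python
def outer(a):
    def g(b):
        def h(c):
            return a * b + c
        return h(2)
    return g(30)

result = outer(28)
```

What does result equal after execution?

Step 1: a = 28, b = 30, c = 2.
Step 2: h() computes a * b + c = 28 * 30 + 2 = 842.
Step 3: result = 842

The answer is 842.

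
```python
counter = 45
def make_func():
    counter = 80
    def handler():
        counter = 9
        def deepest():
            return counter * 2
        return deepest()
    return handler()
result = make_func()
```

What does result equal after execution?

Step 1: deepest() looks up counter through LEGB: not local, finds counter = 9 in enclosing handler().
Step 2: Returns 9 * 2 = 18.
Step 3: result = 18

The answer is 18.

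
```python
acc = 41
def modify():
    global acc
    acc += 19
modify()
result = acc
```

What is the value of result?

Step 1: acc = 41 globally.
Step 2: modify() modifies global acc: acc += 19 = 60.
Step 3: result = 60

The answer is 60.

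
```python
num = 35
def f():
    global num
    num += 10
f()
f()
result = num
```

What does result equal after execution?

Step 1: num = 35.
Step 2: First f(): num = 35 + 10 = 45.
Step 3: Second f(): num = 45 + 10 = 55. result = 55

The answer is 55.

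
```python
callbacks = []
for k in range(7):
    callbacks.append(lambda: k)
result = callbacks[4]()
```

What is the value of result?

Step 1: The loop creates 7 lambdas, all referencing the same variable k.
Step 2: After the loop, k = 6 (final value).
Step 3: callbacks[4]() looks up k at call time and finds 6. This is the late binding gotcha. result = 6

The answer is 6.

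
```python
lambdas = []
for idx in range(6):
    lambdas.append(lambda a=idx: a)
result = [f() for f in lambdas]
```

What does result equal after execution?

Step 1: Default arg a=idx captures idx at each iteration.
Step 2: Each lambda has its own default: 0, 1, ..., 5.
Step 3: result = [0, 1, 2, 3, 4, 5]

The answer is [0, 1, 2, 3, 4, 5].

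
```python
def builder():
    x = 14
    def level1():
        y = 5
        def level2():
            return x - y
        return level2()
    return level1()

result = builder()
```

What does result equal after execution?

Step 1: x = 14 in builder. y = 5 in level1.
Step 2: level2() reads x = 14 and y = 5 from enclosing scopes.
Step 3: result = 14 - 5 = 9

The answer is 9.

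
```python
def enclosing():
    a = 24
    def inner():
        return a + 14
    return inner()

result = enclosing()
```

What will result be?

Step 1: enclosing() defines a = 24.
Step 2: inner() reads a = 24 from enclosing scope, returns 24 + 14 = 38.
Step 3: result = 38

The answer is 38.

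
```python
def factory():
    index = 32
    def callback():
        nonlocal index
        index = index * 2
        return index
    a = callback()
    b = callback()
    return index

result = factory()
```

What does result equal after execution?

Step 1: index starts at 32.
Step 2: First callback(): index = 32 * 2 = 64.
Step 3: Second callback(): index = 64 * 2 = 128.
Step 4: result = 128

The answer is 128.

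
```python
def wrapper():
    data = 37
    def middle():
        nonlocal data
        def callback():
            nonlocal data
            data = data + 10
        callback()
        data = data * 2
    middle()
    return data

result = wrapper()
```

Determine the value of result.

Step 1: data = 37.
Step 2: callback() adds 10: data = 37 + 10 = 47.
Step 3: middle() doubles: data = 47 * 2 = 94.
Step 4: result = 94

The answer is 94.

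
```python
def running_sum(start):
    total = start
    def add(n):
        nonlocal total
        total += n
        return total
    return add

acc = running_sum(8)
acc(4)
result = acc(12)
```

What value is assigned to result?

Step 1: running_sum(8) creates closure with total = 8.
Step 2: First acc(4): total = 8 + 4 = 12.
Step 3: Second acc(12): total = 12 + 12 = 24. result = 24

The answer is 24.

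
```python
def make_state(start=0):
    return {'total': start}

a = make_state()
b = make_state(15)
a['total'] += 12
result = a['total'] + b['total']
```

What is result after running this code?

Step 1: make_state() returns a new dict each call (immutable default 0).
Step 2: a = {'total': 0}, b = {'total': 15}.
Step 3: a['total'] += 12 = 12. result = 12 + 15 = 27

The answer is 27.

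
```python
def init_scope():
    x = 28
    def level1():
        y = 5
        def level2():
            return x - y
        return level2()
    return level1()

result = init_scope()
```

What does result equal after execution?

Step 1: x = 28 in init_scope. y = 5 in level1.
Step 2: level2() reads x = 28 and y = 5 from enclosing scopes.
Step 3: result = 28 - 5 = 23

The answer is 23.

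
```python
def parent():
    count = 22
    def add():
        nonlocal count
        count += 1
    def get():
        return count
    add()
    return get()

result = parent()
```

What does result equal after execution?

Step 1: count = 22. add() modifies it via nonlocal, get() reads it.
Step 2: add() makes count = 22 + 1 = 23.
Step 3: get() returns 23. result = 23

The answer is 23.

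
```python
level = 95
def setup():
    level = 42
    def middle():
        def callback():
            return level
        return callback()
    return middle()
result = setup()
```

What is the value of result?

Step 1: setup() defines level = 42. middle() and callback() have no local level.
Step 2: callback() checks local (none), enclosing middle() (none), enclosing setup() and finds level = 42.
Step 3: result = 42

The answer is 42.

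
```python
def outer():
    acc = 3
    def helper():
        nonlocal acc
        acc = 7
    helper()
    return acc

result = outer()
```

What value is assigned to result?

Step 1: outer() sets acc = 3.
Step 2: helper() uses nonlocal to reassign acc = 7.
Step 3: result = 7

The answer is 7.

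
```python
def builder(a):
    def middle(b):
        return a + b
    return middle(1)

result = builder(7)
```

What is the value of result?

Step 1: builder(7) passes a = 7.
Step 2: middle(1) has b = 1, reads a = 7 from enclosing.
Step 3: result = 7 + 1 = 8

The answer is 8.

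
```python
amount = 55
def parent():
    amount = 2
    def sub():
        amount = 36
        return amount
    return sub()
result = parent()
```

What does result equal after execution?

Step 1: Three scopes define amount: global (55), parent (2), sub (36).
Step 2: sub() has its own local amount = 36, which shadows both enclosing and global.
Step 3: result = 36 (local wins in LEGB)

The answer is 36.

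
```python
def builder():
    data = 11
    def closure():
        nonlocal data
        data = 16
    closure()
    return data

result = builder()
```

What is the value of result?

Step 1: builder() sets data = 11.
Step 2: closure() uses nonlocal to reassign data = 16.
Step 3: result = 16

The answer is 16.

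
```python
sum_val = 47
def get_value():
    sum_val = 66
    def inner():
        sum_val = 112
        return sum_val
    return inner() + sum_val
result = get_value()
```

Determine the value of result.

Step 1: get_value() has local sum_val = 66. inner() has local sum_val = 112.
Step 2: inner() returns its local sum_val = 112.
Step 3: get_value() returns 112 + its own sum_val (66) = 178

The answer is 178.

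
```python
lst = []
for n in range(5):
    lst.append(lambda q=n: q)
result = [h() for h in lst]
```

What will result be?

Step 1: Default arg q=n captures n at each iteration.
Step 2: Each lambda has its own default: 0, 1, ..., 4.
Step 3: result = [0, 1, 2, 3, 4]

The answer is [0, 1, 2, 3, 4].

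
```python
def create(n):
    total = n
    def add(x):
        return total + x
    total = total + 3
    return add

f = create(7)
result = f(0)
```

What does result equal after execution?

Step 1: create(7) sets total = 7, then total = 7 + 3 = 10.
Step 2: Closures capture by reference, so add sees total = 10.
Step 3: f(0) returns 10 + 0 = 10

The answer is 10.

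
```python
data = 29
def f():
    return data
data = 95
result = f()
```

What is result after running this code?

Step 1: data is first set to 29, then reassigned to 95.
Step 2: f() is called after the reassignment, so it looks up the current global data = 95.
Step 3: result = 95

The answer is 95.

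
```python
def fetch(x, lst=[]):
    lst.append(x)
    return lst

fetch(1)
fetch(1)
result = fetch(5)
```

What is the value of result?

Step 1: Mutable default argument gotcha! The list [] is created once.
Step 2: Each call appends to the SAME list: [1], [1, 1], [1, 1, 5].
Step 3: result = [1, 1, 5]

The answer is [1, 1, 5].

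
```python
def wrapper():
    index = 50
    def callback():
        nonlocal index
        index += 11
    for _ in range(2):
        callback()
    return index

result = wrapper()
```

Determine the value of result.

Step 1: index = 50.
Step 2: callback() is called 2 times in a loop, each adding 11 via nonlocal.
Step 3: index = 50 + 11 * 2 = 72

The answer is 72.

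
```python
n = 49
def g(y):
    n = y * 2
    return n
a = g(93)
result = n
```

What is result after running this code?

Step 1: Global n = 49.
Step 2: g(93) creates local n = 93 * 2 = 186.
Step 3: Global n unchanged because no global keyword. result = 49

The answer is 49.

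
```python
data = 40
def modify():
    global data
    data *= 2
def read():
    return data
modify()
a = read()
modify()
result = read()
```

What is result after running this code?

Step 1: data = 40.
Step 2: First modify(): data = 40 * 2 = 80.
Step 3: Second modify(): data = 80 * 2 = 160.
Step 4: read() returns 160

The answer is 160.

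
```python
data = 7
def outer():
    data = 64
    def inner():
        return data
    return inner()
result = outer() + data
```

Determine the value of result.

Step 1: Global data = 7. outer() shadows with data = 64.
Step 2: inner() returns enclosing data = 64. outer() = 64.
Step 3: result = 64 + global data (7) = 71

The answer is 71.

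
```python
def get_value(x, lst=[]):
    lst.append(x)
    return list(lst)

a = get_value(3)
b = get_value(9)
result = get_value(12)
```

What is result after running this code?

Step 1: Default list is shared. list() creates copies for return values.
Step 2: Internal list grows: [3] -> [3, 9] -> [3, 9, 12].
Step 3: result = [3, 9, 12]

The answer is [3, 9, 12].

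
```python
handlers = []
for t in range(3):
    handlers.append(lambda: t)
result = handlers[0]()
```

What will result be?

Step 1: The loop creates 3 lambdas, all referencing the same variable t.
Step 2: After the loop, t = 2 (final value).
Step 3: handlers[0]() looks up t at call time and finds 2. This is the late binding gotcha. result = 2

The answer is 2.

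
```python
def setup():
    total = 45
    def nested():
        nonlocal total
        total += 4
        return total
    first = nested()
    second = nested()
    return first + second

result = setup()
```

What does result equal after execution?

Step 1: total starts at 45.
Step 2: First call: total = 45 + 4 = 49, returns 49.
Step 3: Second call: total = 49 + 4 = 53, returns 53.
Step 4: result = 49 + 53 = 102

The answer is 102.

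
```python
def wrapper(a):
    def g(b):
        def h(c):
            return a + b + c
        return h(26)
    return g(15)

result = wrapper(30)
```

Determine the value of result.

Step 1: a = 30, b = 15, c = 26 across three nested scopes.
Step 2: h() accesses all three via LEGB rule.
Step 3: result = 30 + 15 + 26 = 71

The answer is 71.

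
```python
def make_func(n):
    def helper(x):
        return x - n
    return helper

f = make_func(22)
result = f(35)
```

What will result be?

Step 1: make_func(22) creates a closure capturing n = 22.
Step 2: f(35) computes 35 - 22 = 13.
Step 3: result = 13

The answer is 13.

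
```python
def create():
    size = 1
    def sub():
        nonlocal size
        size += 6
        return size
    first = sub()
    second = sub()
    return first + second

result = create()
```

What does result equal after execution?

Step 1: size starts at 1.
Step 2: First call: size = 1 + 6 = 7, returns 7.
Step 3: Second call: size = 7 + 6 = 13, returns 13.
Step 4: result = 7 + 13 = 20

The answer is 20.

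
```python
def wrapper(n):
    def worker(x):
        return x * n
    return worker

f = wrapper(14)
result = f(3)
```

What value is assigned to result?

Step 1: wrapper(14) creates a closure capturing n = 14.
Step 2: f(3) computes 3 * 14 = 42.
Step 3: result = 42

The answer is 42.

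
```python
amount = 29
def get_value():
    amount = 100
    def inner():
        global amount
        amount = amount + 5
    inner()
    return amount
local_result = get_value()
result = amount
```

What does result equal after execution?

Step 1: Global amount = 29. get_value() creates local amount = 100.
Step 2: inner() declares global amount and adds 5: global amount = 29 + 5 = 34.
Step 3: get_value() returns its local amount = 100 (unaffected by inner).
Step 4: result = global amount = 34

The answer is 34.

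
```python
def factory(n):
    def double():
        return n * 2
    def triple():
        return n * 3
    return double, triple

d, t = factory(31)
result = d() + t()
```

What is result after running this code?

Step 1: Both closures capture the same n = 31.
Step 2: d() = 31 * 2 = 62, t() = 31 * 3 = 93.
Step 3: result = 62 + 93 = 155

The answer is 155.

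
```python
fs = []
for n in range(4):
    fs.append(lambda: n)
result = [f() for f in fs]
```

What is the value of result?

Step 1: All 4 lambdas share the same variable n.
Step 2: After the loop, n = 3.
Step 3: Each call returns 3. result = [3, 3, 3, 3]

The answer is [3, 3, 3, 3].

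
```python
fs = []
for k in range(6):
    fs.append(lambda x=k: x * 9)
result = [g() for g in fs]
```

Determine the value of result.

Step 1: Default arg x=k captures k at each iteration.
Step 2: fs[k] has x defaulting to k, returns k * 9.
Step 3: result = [0, 9, 18, 27, 36, 45]

The answer is [0, 9, 18, 27, 36, 45].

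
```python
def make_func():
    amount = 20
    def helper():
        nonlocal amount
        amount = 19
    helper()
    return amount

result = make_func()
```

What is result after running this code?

Step 1: make_func() sets amount = 20.
Step 2: helper() uses nonlocal to reassign amount = 19.
Step 3: result = 19

The answer is 19.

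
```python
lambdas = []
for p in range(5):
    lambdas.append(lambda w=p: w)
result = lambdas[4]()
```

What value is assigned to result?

Step 1: Default argument w=p captures p's value at each iteration.
Step 2: lambdas[4] captured w = 4 when p was 4.
Step 3: result = 4

The answer is 4.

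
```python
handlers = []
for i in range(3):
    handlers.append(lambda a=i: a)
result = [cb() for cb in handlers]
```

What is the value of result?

Step 1: Default arg a=i captures i at each iteration.
Step 2: Each lambda has its own default: 0, 1, ..., 2.
Step 3: result = [0, 1, 2]

The answer is [0, 1, 2].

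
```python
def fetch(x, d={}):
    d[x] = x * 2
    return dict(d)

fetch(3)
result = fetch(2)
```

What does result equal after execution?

Step 1: Mutable default dict is shared across calls.
Step 2: First call adds 3: 6. Second call adds 2: 4.
Step 3: result = {3: 6, 2: 4}

The answer is {3: 6, 2: 4}.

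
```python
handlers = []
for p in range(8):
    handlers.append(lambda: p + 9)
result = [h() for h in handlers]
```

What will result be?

Step 1: All lambdas capture p by reference. After the loop, p = 7.
Step 2: Each call returns 7 + 9 = 16.
Step 3: result = [16, 16, 16, 16, 16, 16, 16, 16]

The answer is [16, 16, 16, 16, 16, 16, 16, 16].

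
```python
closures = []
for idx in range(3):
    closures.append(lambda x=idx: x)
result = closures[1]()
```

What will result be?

Step 1: Default argument x=idx captures idx's value at each iteration.
Step 2: closures[1] captured x = 1 when idx was 1.
Step 3: result = 1

The answer is 1.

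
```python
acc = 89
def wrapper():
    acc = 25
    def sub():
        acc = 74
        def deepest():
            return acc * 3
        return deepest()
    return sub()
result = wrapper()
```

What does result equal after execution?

Step 1: deepest() looks up acc through LEGB: not local, finds acc = 74 in enclosing sub().
Step 2: Returns 74 * 3 = 222.
Step 3: result = 222

The answer is 222.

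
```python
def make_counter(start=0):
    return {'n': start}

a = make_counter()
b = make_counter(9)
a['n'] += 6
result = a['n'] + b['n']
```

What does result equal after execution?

Step 1: make_counter() returns a new dict each call (immutable default 0).
Step 2: a = {'n': 0}, b = {'n': 9}.
Step 3: a['n'] += 6 = 6. result = 6 + 9 = 15

The answer is 15.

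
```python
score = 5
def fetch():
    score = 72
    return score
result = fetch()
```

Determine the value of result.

Step 1: Global score = 5.
Step 2: fetch() creates local score = 72, shadowing the global.
Step 3: Returns local score = 72. result = 72

The answer is 72.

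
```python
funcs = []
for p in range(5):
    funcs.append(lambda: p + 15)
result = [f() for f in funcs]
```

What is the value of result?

Step 1: All lambdas capture p by reference. After the loop, p = 4.
Step 2: Each call returns 4 + 15 = 19.
Step 3: result = [19, 19, 19, 19, 19]

The answer is [19, 19, 19, 19, 19].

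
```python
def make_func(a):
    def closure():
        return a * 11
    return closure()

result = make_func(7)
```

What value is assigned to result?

Step 1: make_func(7) binds parameter a = 7.
Step 2: closure() accesses a = 7 from enclosing scope.
Step 3: result = 7 * 11 = 77

The answer is 77.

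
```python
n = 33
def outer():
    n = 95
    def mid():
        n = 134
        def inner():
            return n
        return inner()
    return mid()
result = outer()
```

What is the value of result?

Step 1: Three levels of shadowing: global 33, outer 95, mid 134.
Step 2: inner() finds n = 134 in enclosing mid() scope.
Step 3: result = 134

The answer is 134.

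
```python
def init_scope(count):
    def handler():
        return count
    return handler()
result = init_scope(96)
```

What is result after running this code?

Step 1: init_scope(96) binds parameter count = 96.
Step 2: handler() looks up count in enclosing scope and finds the parameter count = 96.
Step 3: result = 96

The answer is 96.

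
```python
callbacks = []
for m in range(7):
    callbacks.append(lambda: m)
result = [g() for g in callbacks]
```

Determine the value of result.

Step 1: All 7 lambdas share the same variable m.
Step 2: After the loop, m = 6.
Step 3: Each call returns 6. result = [6, 6, 6, 6, 6, 6, 6]

The answer is [6, 6, 6, 6, 6, 6, 6].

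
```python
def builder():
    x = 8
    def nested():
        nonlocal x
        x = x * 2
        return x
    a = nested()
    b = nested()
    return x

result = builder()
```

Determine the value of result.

Step 1: x starts at 8.
Step 2: First nested(): x = 8 * 2 = 16.
Step 3: Second nested(): x = 16 * 2 = 32.
Step 4: result = 32

The answer is 32.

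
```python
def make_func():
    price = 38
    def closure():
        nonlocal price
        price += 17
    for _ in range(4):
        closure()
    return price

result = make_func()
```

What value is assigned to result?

Step 1: price = 38.
Step 2: closure() is called 4 times in a loop, each adding 17 via nonlocal.
Step 3: price = 38 + 17 * 4 = 106

The answer is 106.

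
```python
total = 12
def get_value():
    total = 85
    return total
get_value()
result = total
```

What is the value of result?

Step 1: total = 12 globally.
Step 2: get_value() creates a LOCAL total = 85 (no global keyword!).
Step 3: The global total is unchanged. result = 12

The answer is 12.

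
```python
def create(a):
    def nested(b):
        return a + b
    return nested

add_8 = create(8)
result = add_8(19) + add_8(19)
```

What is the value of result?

Step 1: add_8 captures a = 8.
Step 2: add_8(19) = 8 + 19 = 27, called twice.
Step 3: result = 27 + 27 = 54

The answer is 54.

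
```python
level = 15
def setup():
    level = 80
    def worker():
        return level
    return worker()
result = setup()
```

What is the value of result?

Step 1: level = 15 globally, but setup() defines level = 80 locally.
Step 2: worker() looks up level. Not in local scope, so checks enclosing scope (setup) and finds level = 80.
Step 3: result = 80

The answer is 80.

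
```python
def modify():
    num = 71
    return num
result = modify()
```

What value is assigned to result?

Step 1: modify() defines num = 71 in its local scope.
Step 2: return num finds the local variable num = 71.
Step 3: result = 71

The answer is 71.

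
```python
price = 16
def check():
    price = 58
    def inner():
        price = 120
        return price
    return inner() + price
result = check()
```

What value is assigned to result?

Step 1: check() has local price = 58. inner() has local price = 120.
Step 2: inner() returns its local price = 120.
Step 3: check() returns 120 + its own price (58) = 178

The answer is 178.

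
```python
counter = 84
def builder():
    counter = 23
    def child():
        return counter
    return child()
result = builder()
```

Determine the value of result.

Step 1: counter = 84 globally, but builder() defines counter = 23 locally.
Step 2: child() looks up counter. Not in local scope, so checks enclosing scope (builder) and finds counter = 23.
Step 3: result = 23

The answer is 23.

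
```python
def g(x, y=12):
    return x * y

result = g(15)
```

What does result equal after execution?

Step 1: g(15) uses default y = 12.
Step 2: Returns 15 * 12 = 180.
Step 3: result = 180

The answer is 180.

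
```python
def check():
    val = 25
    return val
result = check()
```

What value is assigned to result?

Step 1: check() defines val = 25 in its local scope.
Step 2: return val finds the local variable val = 25.
Step 3: result = 25

The answer is 25.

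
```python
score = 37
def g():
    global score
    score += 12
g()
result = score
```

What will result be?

Step 1: score = 37 globally.
Step 2: g() modifies global score: score += 12 = 49.
Step 3: result = 49

The answer is 49.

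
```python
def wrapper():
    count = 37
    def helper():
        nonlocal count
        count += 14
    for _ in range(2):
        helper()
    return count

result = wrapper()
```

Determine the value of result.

Step 1: count = 37.
Step 2: helper() is called 2 times in a loop, each adding 14 via nonlocal.
Step 3: count = 37 + 14 * 2 = 65

The answer is 65.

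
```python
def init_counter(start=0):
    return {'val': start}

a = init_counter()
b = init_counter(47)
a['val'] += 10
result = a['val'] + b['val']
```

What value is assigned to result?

Step 1: init_counter() returns a new dict each call (immutable default 0).
Step 2: a = {'val': 0}, b = {'val': 47}.
Step 3: a['val'] += 10 = 10. result = 10 + 47 = 57

The answer is 57.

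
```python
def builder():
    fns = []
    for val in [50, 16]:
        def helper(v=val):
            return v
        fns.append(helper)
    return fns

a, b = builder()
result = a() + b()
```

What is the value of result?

Step 1: Default argument v=val captures val at each iteration.
Step 2: a() returns 50 (captured at first iteration), b() returns 16 (captured at second).
Step 3: result = 50 + 16 = 66

The answer is 66.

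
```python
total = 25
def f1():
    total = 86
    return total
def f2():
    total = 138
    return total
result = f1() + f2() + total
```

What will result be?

Step 1: Each function shadows global total with its own local.
Step 2: f1() returns 86, f2() returns 138.
Step 3: Global total = 25 is unchanged. result = 86 + 138 + 25 = 249

The answer is 249.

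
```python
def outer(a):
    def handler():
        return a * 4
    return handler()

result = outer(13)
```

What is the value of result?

Step 1: outer(13) binds parameter a = 13.
Step 2: handler() accesses a = 13 from enclosing scope.
Step 3: result = 13 * 4 = 52

The answer is 52.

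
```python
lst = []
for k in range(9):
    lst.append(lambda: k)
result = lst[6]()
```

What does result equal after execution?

Step 1: The loop creates 9 lambdas, all referencing the same variable k.
Step 2: After the loop, k = 8 (final value).
Step 3: lst[6]() looks up k at call time and finds 8. This is the late binding gotcha. result = 8

The answer is 8.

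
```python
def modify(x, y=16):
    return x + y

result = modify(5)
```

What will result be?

Step 1: modify(5) uses default y = 16.
Step 2: Returns 5 + 16 = 21.
Step 3: result = 21

The answer is 21.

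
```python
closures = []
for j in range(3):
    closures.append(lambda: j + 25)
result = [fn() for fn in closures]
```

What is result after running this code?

Step 1: All lambdas capture j by reference. After the loop, j = 2.
Step 2: Each call returns 2 + 25 = 27.
Step 3: result = [27, 27, 27]

The answer is [27, 27, 27].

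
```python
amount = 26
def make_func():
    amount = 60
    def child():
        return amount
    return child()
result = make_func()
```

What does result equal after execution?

Step 1: amount = 26 globally, but make_func() defines amount = 60 locally.
Step 2: child() looks up amount. Not in local scope, so checks enclosing scope (make_func) and finds amount = 60.
Step 3: result = 60

The answer is 60.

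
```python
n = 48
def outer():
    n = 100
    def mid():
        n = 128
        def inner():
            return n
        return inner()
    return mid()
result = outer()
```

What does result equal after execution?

Step 1: Three levels of shadowing: global 48, outer 100, mid 128.
Step 2: inner() finds n = 128 in enclosing mid() scope.
Step 3: result = 128

The answer is 128.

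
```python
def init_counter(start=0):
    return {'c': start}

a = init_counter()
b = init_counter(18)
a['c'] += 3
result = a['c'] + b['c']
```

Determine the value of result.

Step 1: init_counter() returns a new dict each call (immutable default 0).
Step 2: a = {'c': 0}, b = {'c': 18}.
Step 3: a['c'] += 3 = 3. result = 3 + 18 = 21

The answer is 21.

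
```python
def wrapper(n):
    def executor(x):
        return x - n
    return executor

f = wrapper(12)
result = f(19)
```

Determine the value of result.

Step 1: wrapper(12) creates a closure capturing n = 12.
Step 2: f(19) computes 19 - 12 = 7.
Step 3: result = 7

The answer is 7.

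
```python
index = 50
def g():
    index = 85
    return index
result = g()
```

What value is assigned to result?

Step 1: Global index = 50.
Step 2: g() creates local index = 85, shadowing the global.
Step 3: Returns local index = 85. result = 85

The answer is 85.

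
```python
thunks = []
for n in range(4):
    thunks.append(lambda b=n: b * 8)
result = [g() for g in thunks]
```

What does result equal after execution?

Step 1: Default arg b=n captures n at each iteration.
Step 2: thunks[k] has b defaulting to k, returns k * 8.
Step 3: result = [0, 8, 16, 24]

The answer is [0, 8, 16, 24].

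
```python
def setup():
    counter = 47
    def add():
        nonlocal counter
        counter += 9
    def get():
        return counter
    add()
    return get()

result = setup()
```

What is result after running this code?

Step 1: counter = 47. add() modifies it via nonlocal, get() reads it.
Step 2: add() makes counter = 47 + 9 = 56.
Step 3: get() returns 56. result = 56

The answer is 56.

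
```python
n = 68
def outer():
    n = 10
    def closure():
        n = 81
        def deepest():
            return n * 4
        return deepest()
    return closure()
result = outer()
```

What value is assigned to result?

Step 1: deepest() looks up n through LEGB: not local, finds n = 81 in enclosing closure().
Step 2: Returns 81 * 4 = 324.
Step 3: result = 324

The answer is 324.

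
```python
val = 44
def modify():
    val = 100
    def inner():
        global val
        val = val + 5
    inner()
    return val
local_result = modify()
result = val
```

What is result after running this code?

Step 1: Global val = 44. modify() creates local val = 100.
Step 2: inner() declares global val and adds 5: global val = 44 + 5 = 49.
Step 3: modify() returns its local val = 100 (unaffected by inner).
Step 4: result = global val = 49

The answer is 49.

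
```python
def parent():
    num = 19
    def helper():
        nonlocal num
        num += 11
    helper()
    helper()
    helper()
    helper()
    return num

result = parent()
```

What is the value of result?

Step 1: num starts at 19.
Step 2: helper() is called 4 times, each adding 11.
Step 3: num = 19 + 11 * 4 = 63

The answer is 63.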